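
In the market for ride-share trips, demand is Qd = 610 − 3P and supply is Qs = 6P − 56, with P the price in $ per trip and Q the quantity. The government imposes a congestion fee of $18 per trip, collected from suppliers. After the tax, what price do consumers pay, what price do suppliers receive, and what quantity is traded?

Consumers pay $86; suppliers receive $68; quantity = 352.

Before the tax: set 610 − 3P = 6P − 56 → P* = $74, Q* = 388.
With the tax collected from suppliers, supply shifts: Qs = 6(P − 18) − 56.
New equilibrium: consumers pay $86, suppliers receive $68, Q = 352. (Wedge: Pb − Ps = 18.)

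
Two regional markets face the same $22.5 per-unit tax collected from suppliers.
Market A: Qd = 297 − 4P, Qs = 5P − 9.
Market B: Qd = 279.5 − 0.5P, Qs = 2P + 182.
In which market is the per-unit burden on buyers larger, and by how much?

Market A: pre-tax P* = $34, Q* = 161; post-tax Q = 111; per-unit burden on buyers = $12.5.
Market B: pre-tax P* = $39, Q* = 260; post-tax Q = 251; per-unit burden on buyers = $18.
Difference: $12.5 vs $18 → market B is larger by $5.5.

Market B, by $5.5.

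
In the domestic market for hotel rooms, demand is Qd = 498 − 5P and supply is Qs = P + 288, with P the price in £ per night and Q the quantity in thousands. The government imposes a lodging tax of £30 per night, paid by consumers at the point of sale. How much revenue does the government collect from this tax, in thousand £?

Without the tax, 498 − 5P = P + 288 gives 6P = 210, so P* = £35 and Q* = 323.
With the tax collected from consumers, demand (in seller-price terms) shifts: Qd = 498 − 5(P + 30).
New equilibrium: consumers pay £40, producers receive £10, Q = 298. (Wedge: Pb − Ps = 30.)
Revenue = t · Q = 30 · 298 = £8940.

Tax revenue = £8940 thousand.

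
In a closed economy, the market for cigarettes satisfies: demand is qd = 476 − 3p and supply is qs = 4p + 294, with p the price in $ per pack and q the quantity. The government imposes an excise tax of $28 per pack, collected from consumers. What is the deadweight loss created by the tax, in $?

Deadweight loss = $672.

Without the tax, 476 − 3p = 4p + 294 gives 7p = 182, so p* = $26 and q* = 398.
With the tax collected from consumers, demand (in seller-price terms) shifts: qd = 476 − 3(p + 28).
Solving gives q = 350 with consumers paying $42 and sellers receiving $14 (the $28 wedge).
Quantity falls by |ΔQ| = |398 − 350| = 48.
DWL = ½ · t · |ΔQ| = ½ · 28 · 48 = $672.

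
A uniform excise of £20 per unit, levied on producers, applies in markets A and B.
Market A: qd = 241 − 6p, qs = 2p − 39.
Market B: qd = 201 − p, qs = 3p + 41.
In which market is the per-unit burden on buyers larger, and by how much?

Market B, by £10.

Market A: pre-tax p* = £35, q* = 31; post-tax q = 1; per-unit burden on buyers = £5.
Market B: pre-tax p* = £40, q* = 161; post-tax q = 146; per-unit burden on buyers = £15.
Difference: £5 vs £15 → market B is larger by £10.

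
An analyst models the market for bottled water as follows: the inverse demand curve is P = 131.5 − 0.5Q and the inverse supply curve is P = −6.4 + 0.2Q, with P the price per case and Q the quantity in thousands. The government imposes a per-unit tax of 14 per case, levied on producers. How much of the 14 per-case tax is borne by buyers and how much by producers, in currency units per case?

Buyers bear 10 per case; producers bear 4 per case.

Rewrite in direct form: Qd = 263 − 2P and Qs = 5P + 32.
Before the tax: set 263 − 2P = 5P + 32 → P* = 33, Q* = 197.
With the tax collected from producers, supply shifts: Qs = 5(P − 14) + 32.
Solving gives Q = 177 with buyers paying 43 and producers receiving 29 (the 14 wedge).
Burden on buyers: 10; on producers: 4. (They sum to 14.)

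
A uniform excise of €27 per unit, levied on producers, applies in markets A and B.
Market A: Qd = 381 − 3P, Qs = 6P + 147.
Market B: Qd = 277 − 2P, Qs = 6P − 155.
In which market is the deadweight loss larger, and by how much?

Market A, by €182.25.

Market A: pre-tax P* = €26, Q* = 303; post-tax Q = 249; deadweight loss = €729.
Market B: pre-tax P* = €54, Q* = 169; post-tax Q = 128.5; deadweight loss = €546.75.
Difference: €729 vs €546.75 → market A is larger by €182.25.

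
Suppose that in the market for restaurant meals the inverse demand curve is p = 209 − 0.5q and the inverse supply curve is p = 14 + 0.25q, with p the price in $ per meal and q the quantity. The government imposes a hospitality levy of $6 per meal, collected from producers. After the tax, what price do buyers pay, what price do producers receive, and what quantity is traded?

Inverting to q(p) form: qd = 418 − 2p; qs = 4p − 56.
Without the tax, 418 − 2p = 4p − 56 gives 6p = 474, so p* = $79 and q* = 260.
With the tax collected from producers, supply shifts: qs = 4(p − 6) − 56.
Solving gives q = 252 with buyers paying $83 and producers receiving $77 (the $6 wedge).

Buyers pay $83; producers receive $77; quantity = 252.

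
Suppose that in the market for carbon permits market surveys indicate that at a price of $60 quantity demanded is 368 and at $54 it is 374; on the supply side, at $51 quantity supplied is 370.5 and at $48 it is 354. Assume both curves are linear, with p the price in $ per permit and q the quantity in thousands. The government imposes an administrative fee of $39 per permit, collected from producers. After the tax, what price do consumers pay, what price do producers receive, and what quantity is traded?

Consumers pay $85; producers receive $46; quantity = 343.

Demand slope: (374 − 368)/(54 − 60) = -1, so qd = 428 − p.
Supply slope: (354 − 370.5)/(48 − 51) = 5.5, so qs = 5.5p + 90.
Without the tax, 428 − p = 5.5p + 90 gives 6.5p = 338, so p* = $52 and q* = 376.
With the tax collected from producers, supply shifts: qs = 5.5(p − 39) + 90.
Solving gives q = 343 with consumers paying $85 and producers receiving $46 (the $39 wedge).
The less price-elastic side of the market bears the larger share of a per-unit tax.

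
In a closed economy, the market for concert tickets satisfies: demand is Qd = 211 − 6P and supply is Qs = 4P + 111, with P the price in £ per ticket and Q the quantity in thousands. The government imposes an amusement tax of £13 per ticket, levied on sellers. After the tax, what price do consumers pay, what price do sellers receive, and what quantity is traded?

Before the tax: set 211 − 6P = 4P + 111 → P* = £10, Q* = 151.
With the tax collected from sellers, supply shifts: Qs = 4(P − 13) + 111.
New equilibrium: consumers pay £15.2, sellers receive £2.2, Q = 119.8. (Wedge: Pb − Ps = 13.)
The less price-elastic side of the market bears the larger share of a per-unit tax.

Consumers pay £15.2; sellers receive £2.2; quantity = 119.8.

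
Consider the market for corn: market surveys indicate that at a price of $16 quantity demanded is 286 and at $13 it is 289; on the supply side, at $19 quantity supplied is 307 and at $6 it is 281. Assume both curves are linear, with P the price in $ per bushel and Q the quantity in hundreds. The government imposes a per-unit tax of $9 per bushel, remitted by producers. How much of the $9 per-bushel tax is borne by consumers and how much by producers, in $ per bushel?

Demand slope: (289 − 286)/(13 − 16) = -1, so Qd = 302 − P.
Supply slope: (281 − 307)/(6 − 19) = 2, so Qs = 2P + 269.
Before the tax: set 302 − P = 2P + 269 → P* = $11, Q* = 291.
With the tax collected from producers, supply shifts: Qs = 2(P − 9) + 269.
Solving gives Q = 285 with consumers paying $17 and producers receiving $8 (the $9 wedge).
Burden on consumers: $6; on producers: $3. (They sum to $9.)
The less price-elastic side of the market bears the larger share of a per-unit tax.

Consumers bear $6 per bushel; producers bear $3 per bushel.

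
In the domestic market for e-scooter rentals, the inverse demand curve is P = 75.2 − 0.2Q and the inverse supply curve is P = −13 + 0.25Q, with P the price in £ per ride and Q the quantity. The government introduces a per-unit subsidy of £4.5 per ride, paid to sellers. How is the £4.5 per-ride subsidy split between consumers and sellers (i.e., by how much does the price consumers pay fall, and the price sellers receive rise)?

Consumers gain £2 per ride; sellers gain £2.5 per ride.

Inverting to Q(P) form: Qd = 376 − 5P; Qs = 4P + 52.
Before the subsidy: set 376 − 5P = 4P + 52 → P* = £36, Q* = 196.
With a per-unit subsidy paid to sellers, each receives P + 4.5 per unit sold, so supply becomes Qs = 4(P + 4.5) + 52.
Solving gives Q = 206 with consumers paying £34 and sellers receiving £38.5 (the £4.5 wedge).
Gain to consumers: £2; to sellers: £2.5. (They sum to £4.5.)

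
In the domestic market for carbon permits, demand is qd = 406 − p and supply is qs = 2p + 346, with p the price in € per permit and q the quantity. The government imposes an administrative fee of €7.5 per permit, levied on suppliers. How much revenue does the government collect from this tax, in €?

Before the tax: set 406 − p = 2p + 346 → p* = €20, q* = 386.
With the tax collected from suppliers, supply shifts: qs = 2(p − 7.5) + 346.
Solving gives q = 381 with consumers paying €25 and suppliers receiving €17.5 (the €7.5 wedge).
Revenue = t · Q = 7.5 · 381 = €2857.5.

Tax revenue = €2857.5.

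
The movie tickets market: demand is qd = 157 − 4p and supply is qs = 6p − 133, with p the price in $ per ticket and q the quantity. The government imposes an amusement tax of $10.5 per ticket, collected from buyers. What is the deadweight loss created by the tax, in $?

Deadweight loss = $132.3.

Without the tax, 157 − 4p = 6p − 133 gives 10p = 290, so p* = $29 and q* = 41.
With the tax collected from buyers, demand (in seller-price terms) shifts: qd = 157 − 4(p + 10.5).
Solving gives q = 15.8 with buyers paying $35.3 and suppliers receiving $24.8 (the $10.5 wedge).
Quantity falls by |ΔQ| = |41 − 15.8| = 25.2.
DWL = ½ · t · |ΔQ| = ½ · 10.5 · 25.2 = $132.3.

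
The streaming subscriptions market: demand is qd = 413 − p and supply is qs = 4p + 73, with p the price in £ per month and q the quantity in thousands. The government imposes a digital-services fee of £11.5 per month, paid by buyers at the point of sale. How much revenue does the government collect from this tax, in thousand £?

Before the tax: set 413 − p = 4p + 73 → p* = £68, q* = 345.
With the tax collected from buyers, demand (in seller-price terms) shifts: qd = 413 − (p + 11.5).
Solving gives q = 335.8 with buyers paying £77.2 and suppliers receiving £65.7 (the £11.5 wedge).
Revenue = t · Q = 11.5 · 335.8 = £3861.7.

Tax revenue = £3861.7 thousand.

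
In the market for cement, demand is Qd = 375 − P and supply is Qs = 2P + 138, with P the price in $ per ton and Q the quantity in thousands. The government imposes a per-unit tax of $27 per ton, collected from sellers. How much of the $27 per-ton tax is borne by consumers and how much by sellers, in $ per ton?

Before the tax: set 375 − P = 2P + 138 → P* = $79, Q* = 296.
With the tax collected from sellers, supply shifts: Qs = 2(P − 27) + 138.
New equilibrium: consumers pay $97, sellers receive $70, Q = 278. (Wedge: Pb − Ps = 27.)
Burden on consumers: $18; on sellers: $9. (They sum to $27.)

Consumers bear $18 per ton; sellers bear $9 per ton.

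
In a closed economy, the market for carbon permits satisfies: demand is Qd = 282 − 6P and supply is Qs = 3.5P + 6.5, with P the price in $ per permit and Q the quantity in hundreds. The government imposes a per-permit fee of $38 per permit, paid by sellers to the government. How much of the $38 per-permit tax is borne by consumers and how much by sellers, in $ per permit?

Before the tax: set 282 − 6P = 3.5P + 6.5 → P* = $29, Q* = 108.
With the tax collected from sellers, supply shifts: Qs = 3.5(P − 38) + 6.5.
New equilibrium: consumers pay $43, sellers receive $5, Q = 24. (Wedge: Pb − Ps = 38.)
Burden on consumers: $14; on sellers: $24. (They sum to $38.)

Consumers bear $14 per permit; sellers bear $24 per permit.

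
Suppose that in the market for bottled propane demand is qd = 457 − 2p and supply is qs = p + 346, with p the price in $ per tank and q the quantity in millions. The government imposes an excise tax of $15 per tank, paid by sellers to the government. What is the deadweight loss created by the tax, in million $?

Deadweight loss = $75 million.

Before the tax: set 457 − 2p = p + 346 → p* = $37, q* = 383.
With the tax collected from sellers, supply shifts: qs = (p − 15) + 346.
New equilibrium: consumers pay $42, sellers receive $27, q = 373. (Wedge: pb − ps = 15.)
Quantity falls by |ΔQ| = |383 − 373| = 10.
DWL = ½ · t · |ΔQ| = ½ · 15 · 10 = $75.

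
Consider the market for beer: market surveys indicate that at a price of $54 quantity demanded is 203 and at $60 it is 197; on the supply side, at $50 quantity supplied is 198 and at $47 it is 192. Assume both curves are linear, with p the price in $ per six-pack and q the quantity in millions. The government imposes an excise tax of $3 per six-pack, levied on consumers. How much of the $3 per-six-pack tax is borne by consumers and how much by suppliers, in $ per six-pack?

Consumers bear $2 per six-pack; suppliers bear $1 per six-pack.

Demand slope: (197 − 203)/(60 − 54) = -1, so qd = 257 − p.
Supply slope: (192 − 198)/(47 − 50) = 2, so qs = 2p + 98.
Before the tax: set 257 − p = 2p + 98 → p* = $53, q* = 204.
With the tax collected from consumers, demand (in seller-price terms) shifts: qd = 257 − (p + 3).
New equilibrium: consumers pay $55, suppliers receive $52, q = 202. (Wedge: pb − ps = 3.)
Burden on consumers: $2; on suppliers: $1. (They sum to $3.)
The less price-elastic side of the market bears the larger share of a per-unit tax.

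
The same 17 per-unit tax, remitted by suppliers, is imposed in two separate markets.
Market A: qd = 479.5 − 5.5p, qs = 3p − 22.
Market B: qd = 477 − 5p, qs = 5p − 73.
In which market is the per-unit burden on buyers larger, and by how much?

Market A: pre-tax p* = 59, q* = 155; post-tax q = 122; per-unit burden on buyers = 6.
Market B: pre-tax p* = 55, q* = 202; post-tax q = 159.5; per-unit burden on buyers = 8.5.
Difference: 6 vs 8.5 → market B is larger by 2.5.

Market B, by 2.5.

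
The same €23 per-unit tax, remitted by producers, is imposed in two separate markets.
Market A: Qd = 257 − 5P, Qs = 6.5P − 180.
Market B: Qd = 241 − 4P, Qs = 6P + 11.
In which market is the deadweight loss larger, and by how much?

Market A: pre-tax P* = €38, Q* = 67; post-tax Q = 2; deadweight loss = €747.5.
Market B: pre-tax P* = €23, Q* = 149; post-tax Q = 93.8; deadweight loss = €634.8.
Difference: €747.5 vs €634.8 → market A is larger by €112.7.

Market A, by €112.7.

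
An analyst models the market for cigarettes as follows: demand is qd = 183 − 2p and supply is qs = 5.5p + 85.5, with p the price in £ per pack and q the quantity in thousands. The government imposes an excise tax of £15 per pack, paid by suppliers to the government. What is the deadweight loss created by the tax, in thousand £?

Without the tax, 183 − 2p = 5.5p + 85.5 gives 7.5p = 97.5, so p* = £13 and q* = 157.
With the tax collected from suppliers, supply shifts: qs = 5.5(p − 15) + 85.5.
Solving gives q = 135 with consumers paying £24 and suppliers receiving £9 (the £15 wedge).
Quantity falls by |ΔQ| = |157 − 135| = 22.
DWL = ½ · t · |ΔQ| = ½ · 15 · 22 = £165.

Deadweight loss = £165 thousand.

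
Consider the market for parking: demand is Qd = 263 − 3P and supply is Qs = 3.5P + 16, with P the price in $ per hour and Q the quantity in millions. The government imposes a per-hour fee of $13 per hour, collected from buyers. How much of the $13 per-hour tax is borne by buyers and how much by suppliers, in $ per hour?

Without the tax, 263 − 3P = 3.5P + 16 gives 6.5P = 247, so P* = $38 and Q* = 149.
With the tax collected from buyers, demand (in seller-price terms) shifts: Qd = 263 − 3(P + 13).
Solving gives Q = 128 with buyers paying $45 and suppliers receiving $32 (the $13 wedge).
Burden on buyers: $7; on suppliers: $6. (They sum to $13.)

Buyers bear $7 per hour; suppliers bear $6 per hour.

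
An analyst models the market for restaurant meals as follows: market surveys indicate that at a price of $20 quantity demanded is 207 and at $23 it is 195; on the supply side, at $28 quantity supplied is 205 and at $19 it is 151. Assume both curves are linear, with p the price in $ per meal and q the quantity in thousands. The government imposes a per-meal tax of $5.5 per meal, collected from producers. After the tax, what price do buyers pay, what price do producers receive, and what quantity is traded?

Demand slope: (195 − 207)/(23 − 20) = -4, so qd = 287 − 4p.
Supply slope: (151 − 205)/(19 − 28) = 6, so qs = 6p + 37.
Without the tax, 287 − 4p = 6p + 37 gives 10p = 250, so p* = $25 and q* = 187.
With the tax collected from producers, supply shifts: qs = 6(p − 5.5) + 37.
New equilibrium: buyers pay $28.3, producers receive $22.8, q = 173.8. (Wedge: pb − ps = 5.5.)

Buyers pay $28.3; producers receive $22.8; quantity = 173.8.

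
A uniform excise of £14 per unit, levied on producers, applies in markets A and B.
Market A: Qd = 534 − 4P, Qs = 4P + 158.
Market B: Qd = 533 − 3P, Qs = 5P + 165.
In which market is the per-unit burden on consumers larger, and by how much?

Market B, by £1.75.

Market A: pre-tax P* = £47, Q* = 346; post-tax Q = 318; per-unit burden on consumers = £7.
Market B: pre-tax P* = £46, Q* = 395; post-tax Q = 368.75; per-unit burden on consumers = £8.75.
Difference: £7 vs £8.75 → market B is larger by £1.75.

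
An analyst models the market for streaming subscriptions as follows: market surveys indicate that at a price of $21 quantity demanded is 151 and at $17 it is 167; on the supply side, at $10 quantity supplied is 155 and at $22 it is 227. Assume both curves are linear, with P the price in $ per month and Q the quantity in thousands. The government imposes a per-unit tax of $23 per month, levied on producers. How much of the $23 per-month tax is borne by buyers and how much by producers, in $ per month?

Demand slope: (167 − 151)/(17 − 21) = -4, so Qd = 235 − 4P.
Supply slope: (227 − 155)/(22 − 10) = 6, so Qs = 6P + 95.
Without the tax, 235 − 4P = 6P + 95 gives 10P = 140, so P* = $14 and Q* = 179.
With the tax collected from producers, supply shifts: Qs = 6(P − 23) + 95.
New equilibrium: buyers pay $27.8, producers receive $4.8, Q = 123.8. (Wedge: Pb − Ps = 23.)
Burden on buyers: $13.8; on producers: $9.2. (They sum to $23.)
The less price-elastic side of the market bears the larger share of a per-unit tax.

Buyers bear $13.8 per month; producers bear $9.2 per month.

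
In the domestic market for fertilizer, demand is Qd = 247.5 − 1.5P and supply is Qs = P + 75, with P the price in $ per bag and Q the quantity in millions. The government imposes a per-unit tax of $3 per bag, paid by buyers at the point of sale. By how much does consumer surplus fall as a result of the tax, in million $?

Consumer surplus falls by $171.72 million.

Without the tax, 247.5 − 1.5P = P + 75 gives 2.5P = 172.5, so P* = $69 and Q* = 144.
With the tax collected from buyers, demand (in seller-price terms) shifts: Qd = 247.5 − 1.5(P + 3).
New equilibrium: buyers pay $70.2, producers receive $67.2, Q = 142.2. (Wedge: Pb − Ps = 3.)
ΔCS is the trapezoid between Q = 142.2 and Q = 144 of height $1.2: ½ · (144 + 142.2) · 1.2 = $171.72.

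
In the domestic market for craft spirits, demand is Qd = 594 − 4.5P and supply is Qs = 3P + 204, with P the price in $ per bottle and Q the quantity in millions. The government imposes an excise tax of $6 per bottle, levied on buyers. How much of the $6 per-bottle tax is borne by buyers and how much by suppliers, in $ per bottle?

Buyers bear $2.4 per bottle; suppliers bear $3.6 per bottle.

Before the tax: set 594 − 4.5P = 3P + 204 → P* = $52, Q* = 360.
With the tax collected from buyers, demand (in seller-price terms) shifts: Qd = 594 − 4.5(P + 6).
Solving gives Q = 349.2 with buyers paying $54.4 and suppliers receiving $48.4 (the $6 wedge).
Burden on buyers: $2.4; on suppliers: $3.6. (They sum to $6.)
The less price-elastic side of the market bears the larger share of a per-unit tax.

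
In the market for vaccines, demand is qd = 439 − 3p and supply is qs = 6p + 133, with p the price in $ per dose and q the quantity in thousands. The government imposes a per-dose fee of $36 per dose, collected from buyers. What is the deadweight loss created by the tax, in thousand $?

Without the tax, 439 − 3p = 6p + 133 gives 9p = 306, so p* = $34 and q* = 337.
With the tax collected from buyers, demand (in seller-price terms) shifts: qd = 439 − 3(p + 36).
New equilibrium: buyers pay $58, sellers receive $22, q = 265. (Wedge: pb − ps = 36.)
Quantity falls by |ΔQ| = |337 − 265| = 72.
DWL = ½ · t · |ΔQ| = ½ · 36 · 72 = $1296.

Deadweight loss = $1296 thousand.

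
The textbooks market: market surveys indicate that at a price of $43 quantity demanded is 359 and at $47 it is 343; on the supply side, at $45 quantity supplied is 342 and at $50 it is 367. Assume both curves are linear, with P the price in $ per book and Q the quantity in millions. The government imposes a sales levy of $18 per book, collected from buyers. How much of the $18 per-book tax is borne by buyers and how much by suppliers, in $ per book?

Buyers bear $10 per book; suppliers bear $8 per book.

Demand slope: (343 − 359)/(47 − 43) = -4, so Qd = 531 − 4P.
Supply slope: (367 − 342)/(50 − 45) = 5, so Qs = 5P + 117.
Without the tax, 531 − 4P = 5P + 117 gives 9P = 414, so P* = $46 and Q* = 347.
With the tax collected from buyers, demand (in seller-price terms) shifts: Qd = 531 − 4(P + 18).
New equilibrium: buyers pay $56, suppliers receive $38, Q = 307. (Wedge: Pb − Ps = 18.)
Burden on buyers: $10; on suppliers: $8. (They sum to $18.)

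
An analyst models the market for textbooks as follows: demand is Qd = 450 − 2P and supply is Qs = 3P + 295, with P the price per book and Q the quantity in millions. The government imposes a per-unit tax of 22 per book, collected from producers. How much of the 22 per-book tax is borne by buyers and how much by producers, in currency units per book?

Buyers bear 13.2 per book; producers bear 8.8 per book.

Without the tax, 450 − 2P = 3P + 295 gives 5P = 155, so P* = 31 and Q* = 388.
With the tax collected from producers, supply shifts: Qs = 3(P − 22) + 295.
New equilibrium: buyers pay 44.2, producers receive 22.2, Q = 361.6. (Wedge: Pb − Ps = 22.)
Burden on buyers: 13.2; on producers: 8.8. (They sum to 22.)
The less price-elastic side of the market bears the larger share of a per-unit tax.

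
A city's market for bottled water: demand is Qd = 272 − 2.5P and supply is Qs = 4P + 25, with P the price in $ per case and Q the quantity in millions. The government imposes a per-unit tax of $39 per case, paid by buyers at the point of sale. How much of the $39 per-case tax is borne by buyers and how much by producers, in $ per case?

Buyers bear $24 per case; producers bear $15 per case.

Without the tax, 272 − 2.5P = 4P + 25 gives 6.5P = 247, so P* = $38 and Q* = 177.
With the tax collected from buyers, demand (in seller-price terms) shifts: Qd = 272 − 2.5(P + 39).
New equilibrium: buyers pay $62, producers receive $23, Q = 117. (Wedge: Pb − Ps = 39.)
Burden on buyers: $24; on producers: $15. (They sum to $39.)
The less price-elastic side of the market bears the larger share of a per-unit tax.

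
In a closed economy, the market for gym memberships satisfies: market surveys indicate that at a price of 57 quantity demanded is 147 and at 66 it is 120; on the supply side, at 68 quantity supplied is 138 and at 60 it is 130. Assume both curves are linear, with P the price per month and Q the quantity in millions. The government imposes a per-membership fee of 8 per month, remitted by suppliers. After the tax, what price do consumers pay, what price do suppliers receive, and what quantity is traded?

Consumers pay 64; suppliers receive 56; quantity = 126.

Demand slope: (120 − 147)/(66 − 57) = -3, so Qd = 318 − 3P.
Supply slope: (130 − 138)/(60 − 68) = 1, so Qs = P + 70.
Before the tax: set 318 − 3P = P + 70 → P* = 62, Q* = 132.
With the tax collected from suppliers, supply shifts: Qs = (P − 8) + 70.
New equilibrium: consumers pay 64, suppliers receive 56, Q = 126. (Wedge: Pb − Ps = 8.)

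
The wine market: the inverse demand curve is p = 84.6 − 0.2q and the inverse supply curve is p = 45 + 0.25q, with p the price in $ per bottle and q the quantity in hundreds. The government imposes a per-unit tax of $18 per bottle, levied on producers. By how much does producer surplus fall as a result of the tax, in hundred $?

Producer surplus falls by $680 hundred.

Rewrite in direct form: qd = 423 − 5p and qs = 4p − 180.
Before the tax: set 423 − 5p = 4p − 180 → p* = $67, q* = 88.
With the tax collected from producers, supply shifts: qs = 4(p − 18) − 180.
New equilibrium: buyers pay $75, producers receive $57, q = 48. (Wedge: pb − ps = 18.)
ΔPS is the trapezoid between Q = 48 and Q = 88 of height $10: ½ · (88 + 48) · 10 = $680.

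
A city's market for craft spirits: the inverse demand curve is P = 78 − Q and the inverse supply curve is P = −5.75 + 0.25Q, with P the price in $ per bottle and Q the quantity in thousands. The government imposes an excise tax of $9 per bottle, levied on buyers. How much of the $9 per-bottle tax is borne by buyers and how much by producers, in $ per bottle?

Buyers bear $7.2 per bottle; producers bear $1.8 per bottle.

Rewrite in direct form: Qd = 78 − P and Qs = 4P + 23.
Without the tax, 78 − P = 4P + 23 gives 5P = 55, so P* = $11 and Q* = 67.
With the tax collected from buyers, demand (in seller-price terms) shifts: Qd = 78 − (P + 9).
New equilibrium: buyers pay $18.2, producers receive $9.2, Q = 59.8. (Wedge: Pb − Ps = 9.)
Burden on buyers: $7.2; on producers: $1.8. (They sum to $9.)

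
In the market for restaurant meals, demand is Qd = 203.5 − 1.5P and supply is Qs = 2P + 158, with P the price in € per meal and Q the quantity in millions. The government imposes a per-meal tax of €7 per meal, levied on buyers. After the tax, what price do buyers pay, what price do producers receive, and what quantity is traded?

Buyers pay €17; producers receive €10; quantity = 178.

Before the tax: set 203.5 − 1.5P = 2P + 158 → P* = €13, Q* = 184.
With the tax collected from buyers, demand (in seller-price terms) shifts: Qd = 203.5 − 1.5(P + 7).
Solving gives Q = 178 with buyers paying €17 and producers receiving €10 (the €7 wedge).
The less price-elastic side of the market bears the larger share of a per-unit tax.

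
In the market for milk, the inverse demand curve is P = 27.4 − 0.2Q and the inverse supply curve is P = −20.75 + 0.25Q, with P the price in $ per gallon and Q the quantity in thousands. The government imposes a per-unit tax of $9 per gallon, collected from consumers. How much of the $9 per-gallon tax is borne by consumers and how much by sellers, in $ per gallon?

Consumers bear $4 per gallon; sellers bear $5 per gallon.

Inverting to Q(P) form: Qd = 137 − 5P; Qs = 4P + 83.
Before the tax: set 137 − 5P = 4P + 83 → P* = $6, Q* = 107.
With the tax collected from consumers, demand (in seller-price terms) shifts: Qd = 137 − 5(P + 9).
New equilibrium: consumers pay $10, sellers receive $1, Q = 87. (Wedge: Pb − Ps = 9.)
Burden on consumers: $4; on sellers: $5. (They sum to $9.)
The less price-elastic side of the market bears the larger share of a per-unit tax.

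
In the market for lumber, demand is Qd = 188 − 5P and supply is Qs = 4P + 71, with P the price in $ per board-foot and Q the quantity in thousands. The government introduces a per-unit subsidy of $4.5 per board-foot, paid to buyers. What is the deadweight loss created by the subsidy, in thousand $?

Without the subsidy, 188 − 5P = 4P + 71 gives 9P = 117, so P* = $13 and Q* = 123.
With a per-unit subsidy paid to buyers, each effectively pays P − 4.5, so demand becomes Qd = 188 − 5(P − 4.5).
Solving gives Q = 133 with buyers paying $11 and producers receiving $15.5 (the $4.5 wedge).
Quantity rises by |ΔQ| = |123 − 133| = 10.
DWL = ½ · t · |ΔQ| = ½ · 4.5 · 10 = $22.5.

Deadweight loss = $22.5 thousand.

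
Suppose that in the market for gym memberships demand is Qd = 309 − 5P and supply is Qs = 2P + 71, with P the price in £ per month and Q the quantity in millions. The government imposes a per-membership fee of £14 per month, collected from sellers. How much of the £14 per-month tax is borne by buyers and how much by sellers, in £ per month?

Before the tax: set 309 − 5P = 2P + 71 → P* = £34, Q* = 139.
With the tax collected from sellers, supply shifts: Qs = 2(P − 14) + 71.
Solving gives Q = 119 with buyers paying £38 and sellers receiving £24 (the £14 wedge).
Burden on buyers: £4; on sellers: £10. (They sum to £14.)

Buyers bear £4 per month; sellers bear £10 per month.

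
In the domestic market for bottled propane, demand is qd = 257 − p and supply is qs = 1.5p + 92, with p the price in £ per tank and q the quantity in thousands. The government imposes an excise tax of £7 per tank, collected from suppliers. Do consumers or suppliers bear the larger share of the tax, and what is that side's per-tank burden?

Consumers bear the larger share: £4.2 per tank.

Without the tax, 257 − p = 1.5p + 92 gives 2.5p = 165, so p* = £66 and q* = 191.
With the tax collected from suppliers, supply shifts: qs = 1.5(p − 7) + 92.
Solving gives q = 186.8 with consumers paying £70.2 and suppliers receiving £63.2 (the £7 wedge).
Per-tank burden: consumers £4.2, suppliers £2.8.
Consumers take the larger share because demand is less price-elastic here (demand slope 1 vs supply slope 1.5).
The less price-elastic side of the market bears the larger share of a per-unit tax.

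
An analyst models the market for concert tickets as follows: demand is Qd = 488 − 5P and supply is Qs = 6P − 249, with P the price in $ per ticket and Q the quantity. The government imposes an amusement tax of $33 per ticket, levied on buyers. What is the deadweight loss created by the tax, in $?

Deadweight loss = $1485.

Before the tax: set 488 − 5P = 6P − 249 → P* = $67, Q* = 153.
With the tax collected from buyers, demand (in seller-price terms) shifts: Qd = 488 − 5(P + 33).
Solving gives Q = 63 with buyers paying $85 and producers receiving $52 (the $33 wedge).
Quantity falls by |ΔQ| = |153 − 63| = 90.
DWL = ½ · t · |ΔQ| = ½ · 33 · 90 = $1485.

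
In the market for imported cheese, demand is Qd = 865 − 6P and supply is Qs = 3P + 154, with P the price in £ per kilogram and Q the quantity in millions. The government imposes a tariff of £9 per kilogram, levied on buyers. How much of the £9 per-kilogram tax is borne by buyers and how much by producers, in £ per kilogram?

Buyers bear £3 per kilogram; producers bear £6 per kilogram.

Without the tax, 865 − 6P = 3P + 154 gives 9P = 711, so P* = £79 and Q* = 391.
With the tax collected from buyers, demand (in seller-price terms) shifts: Qd = 865 − 6(P + 9).
Solving gives Q = 373 with buyers paying £82 and producers receiving £73 (the £9 wedge).
Burden on buyers: £3; on producers: £6. (They sum to £9.)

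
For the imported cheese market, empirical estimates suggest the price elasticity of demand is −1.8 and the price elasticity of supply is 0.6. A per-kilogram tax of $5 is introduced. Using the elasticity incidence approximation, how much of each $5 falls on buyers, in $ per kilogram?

Buyers bear ≈ $1.25 per kilogram.

Incidence ratio: buyers' share ≈ εs / (εs + |εd|) = 0.6 / (0.6 + 1.8) = 0.25.
So buyers bear ≈ 0.25 × $5 = $1.25; suppliers bear $3.75.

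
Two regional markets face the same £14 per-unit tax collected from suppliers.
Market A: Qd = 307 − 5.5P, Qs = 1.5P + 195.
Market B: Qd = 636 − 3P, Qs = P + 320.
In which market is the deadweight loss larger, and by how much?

Market A, by £42.

Market A: pre-tax P* = £16, Q* = 219; post-tax Q = 202.5; deadweight loss = £115.5.
Market B: pre-tax P* = £79, Q* = 399; post-tax Q = 388.5; deadweight loss = £73.5.
Difference: £115.5 vs £73.5 → market A is larger by £42.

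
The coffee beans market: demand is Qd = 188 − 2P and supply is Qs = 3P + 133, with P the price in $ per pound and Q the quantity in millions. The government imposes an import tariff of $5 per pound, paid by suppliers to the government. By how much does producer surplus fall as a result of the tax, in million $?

Producer surplus falls by $326 million.

Without the tax, 188 − 2P = 3P + 133 gives 5P = 55, so P* = $11 and Q* = 166.
With the tax collected from suppliers, supply shifts: Qs = 3(P − 5) + 133.
Solving gives Q = 160 with buyers paying $14 and suppliers receiving $9 (the $5 wedge).
ΔPS is the trapezoid between Q = 160 and Q = 166 of height $2: ½ · (166 + 160) · 2 = $326.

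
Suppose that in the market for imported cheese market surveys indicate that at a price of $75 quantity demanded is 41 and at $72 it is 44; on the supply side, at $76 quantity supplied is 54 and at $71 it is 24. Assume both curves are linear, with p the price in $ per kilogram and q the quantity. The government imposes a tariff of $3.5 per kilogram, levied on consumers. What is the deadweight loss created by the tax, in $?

Demand slope: (44 − 41)/(72 − 75) = -1, so qd = 116 − p.
Supply slope: (24 − 54)/(71 − 76) = 6, so qs = 6p − 402.
Without the tax, 116 − p = 6p − 402 gives 7p = 518, so p* = $74 and q* = 42.
With the tax collected from consumers, demand (in seller-price terms) shifts: qd = 116 − (p + 3.5).
New equilibrium: consumers pay $77, suppliers receive $73.5, q = 39. (Wedge: pb − ps = 3.5.)
Quantity falls by |ΔQ| = |42 − 39| = 3.
DWL = ½ · t · |ΔQ| = ½ · 3.5 · 3 = $5.25.

Deadweight loss = $5.25.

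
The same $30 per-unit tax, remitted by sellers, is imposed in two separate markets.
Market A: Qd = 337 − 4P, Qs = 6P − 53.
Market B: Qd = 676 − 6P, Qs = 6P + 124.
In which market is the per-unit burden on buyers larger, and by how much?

Market A: pre-tax P* = $39, Q* = 181; post-tax Q = 109; per-unit burden on buyers = $18.
Market B: pre-tax P* = $46, Q* = 400; post-tax Q = 310; per-unit burden on buyers = $15.
Difference: $18 vs $15 → market A is larger by $3.

Market A, by $3.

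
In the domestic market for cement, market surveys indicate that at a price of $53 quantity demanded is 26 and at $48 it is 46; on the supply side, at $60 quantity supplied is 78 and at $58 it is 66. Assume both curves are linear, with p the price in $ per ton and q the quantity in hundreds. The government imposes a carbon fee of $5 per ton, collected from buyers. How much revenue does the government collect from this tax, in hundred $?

Tax revenue = $90 hundred.

Demand slope: (46 − 26)/(48 − 53) = -4, so qd = 238 − 4p.
Supply slope: (66 − 78)/(58 − 60) = 6, so qs = 6p − 282.
Without the tax, 238 − 4p = 6p − 282 gives 10p = 520, so p* = $52 and q* = 30.
With the tax collected from buyers, demand (in seller-price terms) shifts: qd = 238 − 4(p + 5).
Solving gives q = 18 with buyers paying $55 and producers receiving $50 (the $5 wedge).
Revenue = t · Q = 5 · 18 = $90.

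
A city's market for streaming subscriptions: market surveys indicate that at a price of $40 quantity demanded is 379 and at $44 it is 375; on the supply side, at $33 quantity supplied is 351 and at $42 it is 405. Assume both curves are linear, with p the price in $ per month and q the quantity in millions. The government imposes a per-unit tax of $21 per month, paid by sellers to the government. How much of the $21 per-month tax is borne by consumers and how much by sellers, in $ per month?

Consumers bear $18 per month; sellers bear $3 per month.

Demand slope: (375 − 379)/(44 − 40) = -1, so qd = 419 − p.
Supply slope: (405 − 351)/(42 − 33) = 6, so qs = 6p + 153.
Without the tax, 419 − p = 6p + 153 gives 7p = 266, so p* = $38 and q* = 381.
With the tax collected from sellers, supply shifts: qs = 6(p − 21) + 153.
Solving gives q = 363 with consumers paying $56 and sellers receiving $35 (the $21 wedge).
Burden on consumers: $18; on sellers: $3. (They sum to $21.)
The less price-elastic side of the market bears the larger share of a per-unit tax.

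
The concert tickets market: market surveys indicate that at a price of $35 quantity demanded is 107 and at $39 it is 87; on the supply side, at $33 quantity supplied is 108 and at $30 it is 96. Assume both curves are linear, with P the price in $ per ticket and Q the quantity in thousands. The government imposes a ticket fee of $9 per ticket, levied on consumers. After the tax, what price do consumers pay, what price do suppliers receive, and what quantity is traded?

Consumers pay $38; suppliers receive $29; quantity = 92.

Demand slope: (87 − 107)/(39 − 35) = -5, so Qd = 282 − 5P.
Supply slope: (96 − 108)/(30 − 33) = 4, so Qs = 4P − 24.
Without the tax, 282 − 5P = 4P − 24 gives 9P = 306, so P* = $34 and Q* = 112.
With the tax collected from consumers, demand (in seller-price terms) shifts: Qd = 282 − 5(P + 9).
Solving gives Q = 92 with consumers paying $38 and suppliers receiving $29 (the $9 wedge).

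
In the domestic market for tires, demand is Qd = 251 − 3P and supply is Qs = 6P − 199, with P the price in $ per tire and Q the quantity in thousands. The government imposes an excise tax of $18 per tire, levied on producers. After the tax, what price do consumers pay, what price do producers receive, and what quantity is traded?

Without the tax, 251 − 3P = 6P − 199 gives 9P = 450, so P* = $50 and Q* = 101.
With the tax collected from producers, supply shifts: Qs = 6(P − 18) − 199.
Solving gives Q = 65 with consumers paying $62 and producers receiving $44 (the $18 wedge).
The less price-elastic side of the market bears the larger share of a per-unit tax.

Consumers pay $62; producers receive $44; quantity = 65.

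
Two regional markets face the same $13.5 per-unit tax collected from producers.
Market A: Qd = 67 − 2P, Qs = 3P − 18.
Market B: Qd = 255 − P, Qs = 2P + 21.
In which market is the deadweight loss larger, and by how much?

Market A: pre-tax P* = $17, Q* = 33; post-tax Q = 16.8; deadweight loss = $109.35.
Market B: pre-tax P* = $78, Q* = 177; post-tax Q = 168; deadweight loss = $60.75.
Difference: $109.35 vs $60.75 → market A is larger by $48.6.

Market A, by $48.6.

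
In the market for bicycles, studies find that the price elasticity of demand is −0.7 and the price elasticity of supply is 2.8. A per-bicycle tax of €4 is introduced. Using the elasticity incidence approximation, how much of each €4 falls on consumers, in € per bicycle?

Incidence ratio: consumers' share ≈ εs / (εs + |εd|) = 2.8 / (2.8 + 0.7) = 0.8.
So consumers bear ≈ 0.8 × €4 = €3.2; sellers bear €0.8.

Consumers bear ≈ €3.2 per bicycle.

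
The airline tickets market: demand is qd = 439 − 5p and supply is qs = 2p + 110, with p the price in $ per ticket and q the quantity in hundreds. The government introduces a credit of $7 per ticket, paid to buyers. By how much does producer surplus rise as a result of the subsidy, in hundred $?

Before the subsidy: set 439 − 5p = 2p + 110 → p* = $47, q* = 204.
With a per-unit subsidy paid to buyers, each effectively pays p − 7, so demand becomes qd = 439 − 5(p − 7).
Solving gives q = 214 with buyers paying $45 and suppliers receiving $52 (the $7 wedge).
ΔPS is the trapezoid between Q = 214 and Q = 204 of height $5: ½ · (204 + 214) · 5 = $1045.

Producer surplus rises by $1045 hundred.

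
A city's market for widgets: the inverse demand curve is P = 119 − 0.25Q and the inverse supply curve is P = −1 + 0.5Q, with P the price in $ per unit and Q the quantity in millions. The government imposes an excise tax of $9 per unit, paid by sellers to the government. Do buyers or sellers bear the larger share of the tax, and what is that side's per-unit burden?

Sellers bear the larger share: $6 per unit.

Inverting to Q(P) form: Qd = 476 − 4P; Qs = 2P + 2.
Without the tax, 476 − 4P = 2P + 2 gives 6P = 474, so P* = $79 and Q* = 160.
With the tax collected from sellers, supply shifts: Qs = 2(P − 9) + 2.
New equilibrium: buyers pay $82, sellers receive $73, Q = 148. (Wedge: Pb − Ps = 9.)
Per-unit burden: buyers $3, sellers $6.
Sellers take the larger share because supply is less price-elastic here (demand slope 4 vs supply slope 2).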